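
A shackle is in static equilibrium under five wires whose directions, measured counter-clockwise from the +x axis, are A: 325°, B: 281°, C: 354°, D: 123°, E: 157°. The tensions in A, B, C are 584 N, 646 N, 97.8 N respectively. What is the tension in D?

Resolve: ΣF_x = 584 cos 325° + 646 cos 281° + 97.8 cos 354° + T_D cos 123° + T_E cos 157° = 0.
        ΣF_y = 584 sin 325° + 646 sin 281° + 97.8 sin 354° + T_D sin 123° + T_E sin 157° = 0.
The known terms sum to (698.9, -979.3) N, so -0.5446 T_D − 0.9205 T_E = -698.9 and 0.8387 T_D + 0.3907 T_E = 979.3.
Solving simultaneously: T_D = 1124 N, T_E = 94.38 N.

T_D ≈ 1120 N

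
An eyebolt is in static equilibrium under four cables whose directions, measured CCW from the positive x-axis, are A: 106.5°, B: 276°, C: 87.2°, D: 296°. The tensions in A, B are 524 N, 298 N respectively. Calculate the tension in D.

Resolve: ΣF_x = 524 cos 106.5° + 298 cos 276° + T_C cos 87.2° + T_D cos 296° = 0.
        ΣF_y = 524 sin 106.5° + 298 sin 276° + T_C sin 87.2° + T_D sin 296° = 0.
The known terms sum to (-117.7, 206.1) N, so 0.0488 T_C + 0.4384 T_D = 117.7 and 0.9988 T_C − 0.8988 T_D = -206.1.
Solving simultaneously: T_C = 32.04 N, T_D = 264.9 N.

T_D ≈ 265 N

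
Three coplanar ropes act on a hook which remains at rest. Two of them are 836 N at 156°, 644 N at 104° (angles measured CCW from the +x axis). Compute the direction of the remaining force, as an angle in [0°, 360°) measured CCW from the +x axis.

Sum the known components: ΣF_x = -919.5 N, ΣF_y = 964.9 N.
For equilibrium the remaining force must supply (−ΣF_x, −ΣF_y) = (919.5, -964.9) N.
Magnitude = √((919.5)² + (-964.9)²) = 1333 N; direction = atan2(-964.9, 919.5) = 313.6°.

θ ≈ 314°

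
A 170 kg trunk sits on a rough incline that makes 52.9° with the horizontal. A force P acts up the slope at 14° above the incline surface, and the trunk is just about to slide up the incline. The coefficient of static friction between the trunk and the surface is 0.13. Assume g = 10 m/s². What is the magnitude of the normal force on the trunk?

On the verge of sliding up the incline, friction equals μN and acts down the slope.
Perpendicular: N + P sin 14° = W cos 52.9° = 1025 N.
Along incline: P cos 14° = W sin 52.9° + μN  with W sin 52.9° = 1356 N.
Solving the pair for P and N: P = 1487 N, N = 665.8 N (and f = μN = 86.56 N).

N ≈ 666 N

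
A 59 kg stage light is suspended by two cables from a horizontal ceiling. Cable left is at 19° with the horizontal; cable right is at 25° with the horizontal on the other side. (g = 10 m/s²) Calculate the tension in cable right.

T_right ≈ 803 N

Weight W = 59 × 10 = 590 N acts straight down.
Horizontal: T_left cos 19° = T_right cos 25°  →  T_left = 0.9585 T_right.
Vertical: T_left sin 19° + T_right sin 25° = 590.
Substituting the horizontal relation into the vertical equation gives 0.7347 T_right = 590, so T_right = 803.1 N.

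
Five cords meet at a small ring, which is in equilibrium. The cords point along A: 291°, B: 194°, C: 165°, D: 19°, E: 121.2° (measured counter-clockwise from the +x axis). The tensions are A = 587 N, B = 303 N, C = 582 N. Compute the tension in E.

T_E ≈ 240 N

Resolve: ΣF_x = 587 cos 291° + 303 cos 194° + 582 cos 165° + T_D cos 19° + T_E cos 121.2° = 0.
        ΣF_y = 587 sin 291° + 303 sin 194° + 582 sin 165° + T_D sin 19° + T_E sin 121.2° = 0.
The known terms sum to (-645.8, -470.7) N, so 0.9455 T_D − 0.5180 T_E = 645.8 and 0.3256 T_D + 0.8554 T_E = 470.7.
Solving simultaneously: T_D = 814.6 N, T_E = 240.2 N.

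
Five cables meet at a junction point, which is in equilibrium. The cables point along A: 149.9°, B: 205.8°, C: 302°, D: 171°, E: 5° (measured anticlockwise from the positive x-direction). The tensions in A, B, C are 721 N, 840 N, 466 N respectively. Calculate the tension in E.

Resolve: ΣF_x = 721 cos 149.9° + 840 cos 205.8° + 466 cos 302° + T_D cos 171° + T_E cos 5° = 0.
        ΣF_y = 721 sin 149.9° + 840 sin 205.8° + 466 sin 302° + T_D sin 171° + T_E sin 5° = 0.
The known terms sum to (-1133, -399.2) N, so -0.9877 T_D + 0.9962 T_E = 1133 and 0.1564 T_D + 0.0872 T_E = 399.2.
Solving simultaneously: T_D = 1236 N, T_E = 2362 N.

T_E ≈ 2360 N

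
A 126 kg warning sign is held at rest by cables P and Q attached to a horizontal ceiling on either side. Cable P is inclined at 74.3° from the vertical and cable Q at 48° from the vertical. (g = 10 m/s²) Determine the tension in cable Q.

Angles from the horizontal: cable P is 90° − 74.3° = 15.7°, cable Q is 90° − 48° = 42°.
Weight W = 126 × 10 = 1260 N acts straight down.
Horizontal: T_P cos 15.7° = T_Q cos 42°  →  T_P = 0.7719 T_Q.
Vertical: T_P sin 15.7° + T_Q sin 42° = 1260.
Substituting the horizontal relation into the vertical equation gives 0.878 T_Q = 1260, so T_Q = 1435 N.

T_Q ≈ 1440 N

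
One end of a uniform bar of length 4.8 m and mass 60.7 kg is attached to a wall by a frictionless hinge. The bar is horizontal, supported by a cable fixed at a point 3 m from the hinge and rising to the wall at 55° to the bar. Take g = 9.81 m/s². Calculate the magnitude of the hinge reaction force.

|H| ≈ 354 N

Take torques about the hinge: T sin 55° · 3 = 60.7×9.81×2.4 = 1429.1 N·m.
So T = 1429.1 / (0.8192 × 3) = 581.54 N.
ΣF_x = 0: H_x = T cos 55° = 333.56 N.
ΣF_y = 0: H_y = (60.7×9.81) − T sin 55° = 595.47 − 476.37 = 119.09 N.
|H| = √(H_x² + H_y²) = √((333.56)² + (119.09)²) = 354.18 N.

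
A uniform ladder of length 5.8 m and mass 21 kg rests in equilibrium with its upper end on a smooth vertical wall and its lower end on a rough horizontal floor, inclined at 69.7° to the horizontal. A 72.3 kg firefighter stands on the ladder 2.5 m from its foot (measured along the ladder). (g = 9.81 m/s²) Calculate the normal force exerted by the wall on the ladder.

N_wall ≈ 151 N

Torques about the foot: N_wall · 5.8 sin 69.7° = 21×9.81×2.9 cos 69.7° + 72.3×9.81×2.5 cos 69.7° → N_wall = 151.19 N.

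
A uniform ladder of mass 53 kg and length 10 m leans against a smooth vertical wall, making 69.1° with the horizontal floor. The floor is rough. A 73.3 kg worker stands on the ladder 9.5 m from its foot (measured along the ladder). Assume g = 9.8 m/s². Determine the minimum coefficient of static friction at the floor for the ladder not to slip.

ΣF_y = 0: N_floor = 53×9.8 + 73.3×9.8 = 1237.7 N.
Torques about the foot: N_wall · 10 sin 69.1° = 53×9.8×5 cos 69.1° + 73.3×9.8×9.5 cos 69.1° → N_wall = 359.76 N.
ΣF_x = 0: f_floor = N_wall = 359.76 N.
μ_min = f_floor / N_floor = 359.76 / 1237.7 = 0.2907.

μ_min ≈ 0.291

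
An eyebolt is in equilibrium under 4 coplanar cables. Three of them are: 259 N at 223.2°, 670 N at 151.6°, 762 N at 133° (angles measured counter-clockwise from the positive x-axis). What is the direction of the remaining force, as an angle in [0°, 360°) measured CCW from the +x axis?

θ ≈ 332°

Sum the known components: ΣF_x = -1298 N, ΣF_y = 698.7 N.
For equilibrium the remaining force must supply (−ΣF_x, −ΣF_y) = (1298, -698.7) N.
Magnitude = √((1298)² + (-698.7)²) = 1474 N; direction = atan2(-698.7, 1298) = 331.7°.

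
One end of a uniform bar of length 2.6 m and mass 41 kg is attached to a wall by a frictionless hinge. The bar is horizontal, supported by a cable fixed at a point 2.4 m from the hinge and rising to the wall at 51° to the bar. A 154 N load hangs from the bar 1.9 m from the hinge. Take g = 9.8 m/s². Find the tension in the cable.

T ≈ 437 N

Take torques about the hinge: T sin 51° · 2.4 = 41×9.8×1.3 + 154×1.9 = 814.94 N·m.
So T = 814.94 / (0.7771 × 2.4) = 436.93 N.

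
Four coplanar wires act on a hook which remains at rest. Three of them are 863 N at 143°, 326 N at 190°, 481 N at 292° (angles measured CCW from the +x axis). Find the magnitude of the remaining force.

Sum the known components: ΣF_x = -830.1 N, ΣF_y = 16.78 N.
For equilibrium the remaining force must supply (−ΣF_x, −ΣF_y) = (830.1, -16.78) N.
Magnitude = √((830.1)² + (-16.78)²) = 830.3 N; direction = atan2(-16.78, 830.1) = 358.8°.

F ≈ 830 N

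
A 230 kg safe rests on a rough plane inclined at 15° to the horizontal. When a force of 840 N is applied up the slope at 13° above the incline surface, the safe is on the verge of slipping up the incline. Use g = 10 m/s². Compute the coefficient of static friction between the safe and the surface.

μ ≈ 0.110

On the verge of sliding up the incline, friction is at its maximum μN and acts down the slope.
Perpendicular to incline: N = W cos 15° − P sin 13° = 2222 − 189 = 2033 N.
Along incline: P cos 13° − μN = W sin 15° → μ = −(W sin 15° − P cos 13°) / N = 0.1098.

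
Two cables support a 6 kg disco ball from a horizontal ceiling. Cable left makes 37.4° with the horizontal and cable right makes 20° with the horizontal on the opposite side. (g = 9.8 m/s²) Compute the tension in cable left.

T_left ≈ 65.6 N

Weight W = 6 × 9.8 = 58.8 N acts straight down.
Horizontal: T_left cos 37.4° = T_right cos 20°  →  T_right = 0.8454 T_left.
Vertical: T_left sin 37.4° + T_right sin 20° = 58.8.
Substituting the horizontal relation into the vertical equation gives 0.8965 T_left = 58.8, so T_left = 65.59 N.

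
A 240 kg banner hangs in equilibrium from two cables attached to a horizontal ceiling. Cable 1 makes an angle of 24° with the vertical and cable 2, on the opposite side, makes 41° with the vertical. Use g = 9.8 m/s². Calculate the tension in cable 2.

T_2 ≈ 1060 N

Angles from the horizontal: cable 1 is 90° − 24° = 66°, cable 2 is 90° − 41° = 49°.
Weight W = 240 × 9.8 = 2352 N acts straight down.
Horizontal: T_1 cos 66° = T_2 cos 49°  →  T_1 = 1.613 T_2.
Vertical: T_1 sin 66° + T_2 sin 49° = 2352.
Substituting the horizontal relation into the vertical equation gives 2.228 T_2 = 2352, so T_2 = 1056 N.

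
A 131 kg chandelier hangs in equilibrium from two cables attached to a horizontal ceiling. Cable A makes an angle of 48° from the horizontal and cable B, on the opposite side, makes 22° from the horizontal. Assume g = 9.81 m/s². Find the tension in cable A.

Weight W = 131 × 9.81 = 1285 N acts straight down.
Horizontal: T_A cos 48° = T_B cos 22°  →  T_B = 0.7217 T_A.
Vertical: T_A sin 48° + T_B sin 22° = 1285.
Substituting the horizontal relation into the vertical equation gives 1.013 T_A = 1285, so T_A = 1268 N.

T_A ≈ 1270 N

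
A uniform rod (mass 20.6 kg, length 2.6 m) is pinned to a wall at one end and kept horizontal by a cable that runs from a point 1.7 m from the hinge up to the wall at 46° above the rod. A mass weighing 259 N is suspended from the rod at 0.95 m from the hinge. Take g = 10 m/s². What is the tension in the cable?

T ≈ 420 N

Take torques about the hinge: T sin 46° · 1.7 = 20.6×10×1.3 + 259×0.95 = 513.85 N·m.
So T = 513.85 / (0.7193 × 1.7) = 420.2 N.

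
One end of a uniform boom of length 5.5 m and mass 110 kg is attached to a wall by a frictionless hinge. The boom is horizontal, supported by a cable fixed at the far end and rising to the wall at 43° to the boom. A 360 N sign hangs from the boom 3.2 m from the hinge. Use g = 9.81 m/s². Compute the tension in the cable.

T ≈ 1100 N

Take torques about the hinge: T sin 43° · 5.5 = 110×9.81×2.75 + 360×3.2 = 4119.5 N·m.
So T = 4119.5 / (0.6820 × 5.5) = 1098.2 N.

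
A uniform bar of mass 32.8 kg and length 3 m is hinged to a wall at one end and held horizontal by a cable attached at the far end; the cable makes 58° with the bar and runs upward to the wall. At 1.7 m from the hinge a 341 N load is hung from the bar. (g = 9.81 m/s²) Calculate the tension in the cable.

T ≈ 418 N

Take torques about the hinge: T sin 58° · 3 = 32.8×9.81×1.5 + 341×1.7 = 1062.4 N·m.
So T = 1062.4 / (0.8480 × 3) = 417.57 N.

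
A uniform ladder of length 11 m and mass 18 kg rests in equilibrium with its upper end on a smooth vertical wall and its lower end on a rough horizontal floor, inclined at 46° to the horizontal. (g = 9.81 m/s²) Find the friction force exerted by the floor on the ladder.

Torques about the foot: N_wall · 11 sin 46° = 18×9.81×5.5 cos 46° → N_wall = 85.261 N.
ΣF_x = 0: f_floor = N_wall = 85.261 N.

f ≈ 85.3 N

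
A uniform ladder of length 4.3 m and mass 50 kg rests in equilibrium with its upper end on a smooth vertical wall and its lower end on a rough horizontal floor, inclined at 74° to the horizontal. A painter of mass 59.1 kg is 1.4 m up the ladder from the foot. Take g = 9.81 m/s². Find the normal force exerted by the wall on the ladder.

N_wall ≈ 124 N

Torques about the foot: N_wall · 4.3 sin 74° = 50×9.81×2.15 cos 74° + 59.1×9.81×1.4 cos 74° → N_wall = 124.45 N.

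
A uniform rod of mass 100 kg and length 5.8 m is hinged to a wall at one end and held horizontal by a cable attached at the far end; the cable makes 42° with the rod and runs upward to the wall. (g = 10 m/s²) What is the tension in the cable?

T ≈ 747 N

Take torques about the hinge: T sin 42° · 5.8 = 100×10×2.9 = 2900 N·m.
So T = 2900 / (0.6691 × 5.8) = 747.24 N.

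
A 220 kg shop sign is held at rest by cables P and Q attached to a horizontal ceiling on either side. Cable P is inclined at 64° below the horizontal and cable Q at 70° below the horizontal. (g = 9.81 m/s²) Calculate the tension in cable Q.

T_Q ≈ 1320 N

Weight W = 220 × 9.81 = 2158 N acts straight down.
Horizontal: T_P cos 64° = T_Q cos 70°  →  T_P = 0.7802 T_Q.
Vertical: T_P sin 64° + T_Q sin 70° = 2158.
Substituting the horizontal relation into the vertical equation gives 1.641 T_Q = 2158, so T_Q = 1315 N.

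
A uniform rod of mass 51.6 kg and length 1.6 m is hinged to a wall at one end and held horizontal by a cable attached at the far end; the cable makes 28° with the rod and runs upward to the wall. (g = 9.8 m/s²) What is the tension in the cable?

Take torques about the hinge: T sin 28° · 1.6 = 51.6×9.8×0.8 = 404.54 N·m.
So T = 404.54 / (0.4695 × 1.6) = 538.56 N.

T ≈ 539 N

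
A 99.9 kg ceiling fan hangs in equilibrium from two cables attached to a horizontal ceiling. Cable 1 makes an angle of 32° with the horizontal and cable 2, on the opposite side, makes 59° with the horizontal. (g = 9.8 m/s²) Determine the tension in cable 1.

T_1 ≈ 504 N

Weight W = 99.9 × 9.8 = 979 N acts straight down.
Horizontal: T_1 cos 32° = T_2 cos 59°  →  T_2 = 1.647 T_1.
Vertical: T_1 sin 32° + T_2 sin 59° = 979.
Substituting the horizontal relation into the vertical equation gives 1.941 T_1 = 979, so T_1 = 504.3 N.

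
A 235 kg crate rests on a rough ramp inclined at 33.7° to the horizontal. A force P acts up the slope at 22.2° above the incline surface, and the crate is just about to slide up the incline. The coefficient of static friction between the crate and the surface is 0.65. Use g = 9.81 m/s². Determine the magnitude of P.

On the verge of sliding up the incline, friction equals μN and acts down the slope.
Perpendicular: N + P sin 22.2° = W cos 33.7° = 1918 N.
Along incline: P cos 22.2° = W sin 33.7° + μN  with W sin 33.7° = 1279 N.
Solving the pair for P and N: P = 2156 N, N = 1103 N (and f = μN = 717.1 N).

P ≈ 2160 N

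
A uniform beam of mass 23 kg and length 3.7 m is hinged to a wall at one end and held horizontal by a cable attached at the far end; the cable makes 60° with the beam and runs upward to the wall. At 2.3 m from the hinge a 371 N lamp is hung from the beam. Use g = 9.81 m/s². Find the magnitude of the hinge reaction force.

Take torques about the hinge: T sin 60° · 3.7 = 23×9.81×1.85 + 371×2.3 = 1270.7 N·m.
So T = 1270.7 / (0.8660 × 3.7) = 396.57 N.
ΣF_x = 0: H_x = T cos 60° = 198.28 N.
ΣF_y = 0: H_y = (23×9.81 + 371) − T sin 60° = 596.63 − 343.44 = 253.19 N.
|H| = √(H_x² + H_y²) = √((198.28)² + (253.19)²) = 321.59 N.

|H| ≈ 322 N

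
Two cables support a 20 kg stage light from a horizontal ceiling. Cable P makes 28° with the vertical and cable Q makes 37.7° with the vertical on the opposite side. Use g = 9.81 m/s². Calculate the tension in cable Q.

Angles from the horizontal: cable P is 90° − 28° = 62°, cable Q is 90° − 37.7° = 52.3°.
Weight W = 20 × 9.81 = 196.2 N acts straight down.
Horizontal: T_P cos 62° = T_Q cos 52.3°  →  T_P = 1.303 T_Q.
Vertical: T_P sin 62° + T_Q sin 52.3° = 196.2.
Substituting the horizontal relation into the vertical equation gives 1.941 T_Q = 196.2, so T_Q = 101.1 N.

T_Q ≈ 101 N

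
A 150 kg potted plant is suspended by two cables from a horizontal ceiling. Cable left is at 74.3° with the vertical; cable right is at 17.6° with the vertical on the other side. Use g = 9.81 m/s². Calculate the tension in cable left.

T_left ≈ 445 N

Angles from the horizontal: cable left is 90° − 74.3° = 15.7°, cable right is 90° − 17.6° = 72.4°.
Weight W = 150 × 9.81 = 1472 N acts straight down.
Horizontal: T_left cos 15.7° = T_right cos 72.4°  →  T_right = 3.184 T_left.
Vertical: T_left sin 15.7° + T_right sin 72.4° = 1472.
Substituting the horizontal relation into the vertical equation gives 3.305 T_left = 1472, so T_left = 445.2 N.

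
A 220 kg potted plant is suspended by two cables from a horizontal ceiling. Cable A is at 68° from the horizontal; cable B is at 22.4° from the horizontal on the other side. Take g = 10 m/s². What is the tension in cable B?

Weight W = 220 × 10 = 2200 N acts straight down.
Horizontal: T_A cos 68° = T_B cos 22.4°  →  T_A = 2.468 T_B.
Vertical: T_A sin 68° + T_B sin 22.4° = 2200.
Substituting the horizontal relation into the vertical equation gives 2.669 T_B = 2200, so T_B = 824.2 N.

T_B ≈ 824 N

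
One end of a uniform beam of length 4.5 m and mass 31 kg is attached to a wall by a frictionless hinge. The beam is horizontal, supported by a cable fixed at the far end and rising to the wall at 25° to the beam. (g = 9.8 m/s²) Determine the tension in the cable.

Take torques about the hinge: T sin 25° · 4.5 = 31×9.8×2.25 = 683.55 N·m.
So T = 683.55 / (0.4226 × 4.5) = 359.43 N.

T ≈ 359 N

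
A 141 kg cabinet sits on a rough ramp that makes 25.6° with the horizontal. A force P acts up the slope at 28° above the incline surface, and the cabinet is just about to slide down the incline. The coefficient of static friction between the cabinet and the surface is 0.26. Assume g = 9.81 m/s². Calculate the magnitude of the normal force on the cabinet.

N ≈ 1080 N

On the verge of sliding down the incline, friction equals μN and acts up the slope.
Perpendicular: N + P sin 28° = W cos 25.6° = 1247 N.
Along incline: P cos 28° + μN = W sin 25.6° with W sin 25.6° = 597.7 N.
Solving the pair for P and N: P = 359.2 N, N = 1079 N (and f = μN = 280.5 N).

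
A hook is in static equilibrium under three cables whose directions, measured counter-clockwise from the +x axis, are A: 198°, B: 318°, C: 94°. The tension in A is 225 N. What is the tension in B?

Resolve: ΣF_x = 225 cos 198° + T_B cos 318° + T_C cos 94° = 0.
        ΣF_y = 225 sin 198° + T_B sin 318° + T_C sin 94° = 0.
The known terms sum to (-214, -69.53) N, so 0.7431 T_B − 0.0698 T_C = 214 and -0.6691 T_B + 0.9976 T_C = 69.53.
Solving simultaneously: T_B = 314.3 N, T_C = 280.5 N.

T_B ≈ 314 N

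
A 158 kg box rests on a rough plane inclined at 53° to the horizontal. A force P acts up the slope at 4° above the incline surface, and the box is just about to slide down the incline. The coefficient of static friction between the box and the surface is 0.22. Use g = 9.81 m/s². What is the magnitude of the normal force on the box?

On the verge of sliding down the incline, friction equals μN and acts up the slope.
Perpendicular: N + P sin 4° = W cos 53° = 932.8 N.
Along incline: P cos 4° + μN = W sin 53° with W sin 53° = 1238 N.
Solving the pair for P and N: P = 1051 N, N = 859.5 N (and f = μN = 189.1 N).

N ≈ 859 N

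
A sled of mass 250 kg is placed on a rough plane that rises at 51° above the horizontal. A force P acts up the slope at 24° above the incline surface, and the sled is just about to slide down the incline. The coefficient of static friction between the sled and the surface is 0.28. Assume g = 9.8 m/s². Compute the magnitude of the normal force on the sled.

N ≈ 793 N

On the verge of sliding down the incline, friction equals μN and acts up the slope.
Perpendicular: N + P sin 24° = W cos 51° = 1542 N.
Along incline: P cos 24° + μN = W sin 51° with W sin 51° = 1904 N.
Solving the pair for P and N: P = 1841 N, N = 793 N (and f = μN = 222 N).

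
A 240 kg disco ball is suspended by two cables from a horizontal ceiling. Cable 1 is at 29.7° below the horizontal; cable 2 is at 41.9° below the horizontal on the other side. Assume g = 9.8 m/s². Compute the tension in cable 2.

Weight W = 240 × 9.8 = 2352 N acts straight down.
Horizontal: T_1 cos 29.7° = T_2 cos 41.9°  →  T_1 = 0.8569 T_2.
Vertical: T_1 sin 29.7° + T_2 sin 41.9° = 2352.
Substituting the horizontal relation into the vertical equation gives 1.092 T_2 = 2352, so T_2 = 2153 N.

T_2 ≈ 2150 N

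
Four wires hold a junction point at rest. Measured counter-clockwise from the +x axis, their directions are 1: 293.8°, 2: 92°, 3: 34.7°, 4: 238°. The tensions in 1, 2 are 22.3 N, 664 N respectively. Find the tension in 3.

Resolve: ΣF_x = 22.3 cos 293.8° + 664 cos 92° + T_3 cos 34.7° + T_4 cos 238° = 0.
        ΣF_y = 22.3 sin 293.8° + 664 sin 92° + T_3 sin 34.7° + T_4 sin 238° = 0.
The known terms sum to (-14.17, 643.2) N, so 0.8221 T_3 − 0.5299 T_4 = 14.17 and 0.5693 T_3 − 0.8480 T_4 = -643.2.
Solving simultaneously: T_3 = 892.1 N, T_4 = 1357 N.

T_3 ≈ 892 N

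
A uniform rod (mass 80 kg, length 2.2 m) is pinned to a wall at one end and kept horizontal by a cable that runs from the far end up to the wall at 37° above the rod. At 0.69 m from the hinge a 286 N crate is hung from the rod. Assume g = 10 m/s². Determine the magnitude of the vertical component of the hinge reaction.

Take torques about the hinge: T sin 37° · 2.2 = 80×10×1.1 + 286×0.69 = 1077.3 N·m.
So T = 1077.3 / (0.6018 × 2.2) = 813.71 N.
ΣF_y = 0: H_y = (80×10 + 286) − T sin 37° = 1086 − 489.7 = 596.3 N.

|H_y| ≈ 596 N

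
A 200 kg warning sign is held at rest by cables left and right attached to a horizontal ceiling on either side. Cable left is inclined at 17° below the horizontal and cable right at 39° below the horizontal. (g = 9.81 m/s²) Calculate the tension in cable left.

Weight W = 200 × 9.81 = 1962 N acts straight down.
Horizontal: T_left cos 17° = T_right cos 39°  →  T_right = 1.231 T_left.
Vertical: T_left sin 17° + T_right sin 39° = 1962.
Substituting the horizontal relation into the vertical equation gives 1.067 T_left = 1962, so T_left = 1839 N.

T_left ≈ 1840 N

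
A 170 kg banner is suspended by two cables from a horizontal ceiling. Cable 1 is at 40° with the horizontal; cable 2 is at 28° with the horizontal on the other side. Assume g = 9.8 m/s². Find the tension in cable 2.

T_2 ≈ 1380 N

Weight W = 170 × 9.8 = 1666 N acts straight down.
Horizontal: T_1 cos 40° = T_2 cos 28°  →  T_1 = 1.153 T_2.
Vertical: T_1 sin 40° + T_2 sin 28° = 1666.
Substituting the horizontal relation into the vertical equation gives 1.21 T_2 = 1666, so T_2 = 1376 N.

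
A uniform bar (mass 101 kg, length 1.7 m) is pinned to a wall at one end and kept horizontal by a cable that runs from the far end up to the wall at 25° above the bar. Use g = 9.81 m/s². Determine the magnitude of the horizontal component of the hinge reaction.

Take torques about the hinge: T sin 25° · 1.7 = 101×9.81×0.85 = 842.19 N·m.
So T = 842.19 / (0.4226 × 1.7) = 1172.2 N.
ΣF_x = 0: H_x = T cos 25° = 1062.4 N.

H_x ≈ 1060 N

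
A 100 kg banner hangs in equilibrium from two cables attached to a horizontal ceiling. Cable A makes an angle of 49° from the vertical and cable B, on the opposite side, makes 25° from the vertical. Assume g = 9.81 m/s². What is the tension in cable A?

Angles from the horizontal: cable A is 90° − 49° = 41°, cable B is 90° − 25° = 65°.
Weight W = 100 × 9.81 = 981 N acts straight down.
Horizontal: T_A cos 41° = T_B cos 65°  →  T_B = 1.786 T_A.
Vertical: T_A sin 41° + T_B sin 65° = 981.
Substituting the horizontal relation into the vertical equation gives 2.275 T_A = 981, so T_A = 431.3 N.

T_A ≈ 431 N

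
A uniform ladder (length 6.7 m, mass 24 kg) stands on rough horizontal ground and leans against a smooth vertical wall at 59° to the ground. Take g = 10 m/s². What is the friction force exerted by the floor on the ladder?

f ≈ 72.1 N

Torques about the foot: N_wall · 6.7 sin 59° = 24×10×3.35 cos 59° → N_wall = 72.103 N.
ΣF_x = 0: f_floor = N_wall = 72.103 N.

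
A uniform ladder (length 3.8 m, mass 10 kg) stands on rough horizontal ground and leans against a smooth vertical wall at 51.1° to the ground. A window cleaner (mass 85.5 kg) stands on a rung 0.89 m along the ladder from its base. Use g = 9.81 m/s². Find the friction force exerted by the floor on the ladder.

Torques about the foot: N_wall · 3.8 sin 51.1° = 10×9.81×1.9 cos 51.1° + 85.5×9.81×0.89 cos 51.1° → N_wall = 198.09 N.
ΣF_x = 0: f_floor = N_wall = 198.09 N.

f ≈ 198 N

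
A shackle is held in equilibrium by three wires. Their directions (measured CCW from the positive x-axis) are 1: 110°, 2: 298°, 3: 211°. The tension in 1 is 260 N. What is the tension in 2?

Resolve: ΣF_x = 260 cos 110° + T_2 cos 298° + T_3 cos 211° = 0.
        ΣF_y = 260 sin 110° + T_2 sin 298° + T_3 sin 211° = 0.
The known terms sum to (-88.93, 244.3) N, so 0.4695 T_2 − 0.8572 T_3 = 88.93 and -0.8829 T_2 − 0.5150 T_3 = -244.3.
Solving simultaneously: T_2 = 255.6 N, T_3 = 36.23 N.

T_2 ≈ 256 N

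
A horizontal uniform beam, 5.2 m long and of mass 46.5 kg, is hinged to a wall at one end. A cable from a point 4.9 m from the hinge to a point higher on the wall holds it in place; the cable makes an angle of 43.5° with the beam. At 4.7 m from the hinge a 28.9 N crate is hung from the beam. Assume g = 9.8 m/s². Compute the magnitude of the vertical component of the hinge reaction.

|H_y| ≈ 215 N

Take torques about the hinge: T sin 43.5° · 4.9 = 46.5×9.8×2.6 + 28.9×4.7 = 1320.7 N·m.
So T = 1320.7 / (0.6884 × 4.9) = 391.54 N.
ΣF_y = 0: H_y = (46.5×9.8 + 28.9) − T sin 43.5° = 484.6 − 269.52 = 215.08 N.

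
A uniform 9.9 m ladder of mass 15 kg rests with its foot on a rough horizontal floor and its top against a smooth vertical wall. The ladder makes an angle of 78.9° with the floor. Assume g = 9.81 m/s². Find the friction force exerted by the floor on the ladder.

Torques about the foot: N_wall · 9.9 sin 78.9° = 15×9.81×4.95 cos 78.9° → N_wall = 14.435 N.
ΣF_x = 0: f_floor = N_wall = 14.435 N.

f ≈ 14.4 N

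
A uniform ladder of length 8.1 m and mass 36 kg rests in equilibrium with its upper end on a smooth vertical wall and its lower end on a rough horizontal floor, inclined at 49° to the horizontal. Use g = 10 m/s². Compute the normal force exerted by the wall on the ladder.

N_wall ≈ 156 N

Torques about the foot: N_wall · 8.1 sin 49° = 36×10×4.05 cos 49° → N_wall = 156.47 N.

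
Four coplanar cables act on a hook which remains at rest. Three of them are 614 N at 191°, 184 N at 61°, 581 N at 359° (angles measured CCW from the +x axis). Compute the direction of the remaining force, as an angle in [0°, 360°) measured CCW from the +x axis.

Sum the known components: ΣF_x = 67.4 N, ΣF_y = 33.63 N.
For equilibrium the remaining force must supply (−ΣF_x, −ΣF_y) = (-67.4, -33.63) N.
Magnitude = √((-67.4)² + (-33.63)²) = 75.32 N; direction = atan2(-33.63, -67.4) = 206.5°.

θ ≈ 207°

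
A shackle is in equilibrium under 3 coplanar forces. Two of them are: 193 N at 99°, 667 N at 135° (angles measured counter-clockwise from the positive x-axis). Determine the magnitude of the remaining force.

F ≈ 831 N

Sum the known components: ΣF_x = -501.8 N, ΣF_y = 662.3 N.
For equilibrium the remaining force must supply (−ΣF_x, −ΣF_y) = (501.8, -662.3) N.
Magnitude = √((501.8)² + (-662.3)²) = 830.9 N; direction = atan2(-662.3, 501.8) = 307.2°.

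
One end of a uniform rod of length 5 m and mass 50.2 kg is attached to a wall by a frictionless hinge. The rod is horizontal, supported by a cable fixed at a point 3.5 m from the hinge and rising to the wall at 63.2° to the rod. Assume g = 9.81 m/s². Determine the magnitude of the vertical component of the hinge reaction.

Take torques about the hinge: T sin 63.2° · 3.5 = 50.2×9.81×2.5 = 1231.2 N·m.
So T = 1231.2 / (0.8926 × 3.5) = 394.09 N.
ΣF_y = 0: H_y = (50.2×9.81) − T sin 63.2° = 492.46 − 351.76 = 140.7 N.

|H_y| ≈ 141 N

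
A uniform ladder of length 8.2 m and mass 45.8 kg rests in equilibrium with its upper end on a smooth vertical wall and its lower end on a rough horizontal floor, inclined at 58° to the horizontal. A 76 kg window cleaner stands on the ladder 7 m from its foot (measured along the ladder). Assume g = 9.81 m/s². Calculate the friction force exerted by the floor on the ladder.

f ≈ 538 N

Torques about the foot: N_wall · 8.2 sin 58° = 45.8×9.81×4.1 cos 58° + 76×9.81×7 cos 58° → N_wall = 538.08 N.
ΣF_x = 0: f_floor = N_wall = 538.08 N.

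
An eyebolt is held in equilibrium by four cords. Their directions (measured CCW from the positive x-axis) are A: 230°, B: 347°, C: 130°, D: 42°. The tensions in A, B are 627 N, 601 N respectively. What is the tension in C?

Resolve: ΣF_x = 627 cos 230° + 601 cos 347° + T_C cos 130° + T_D cos 42° = 0.
        ΣF_y = 627 sin 230° + 601 sin 347° + T_C sin 130° + T_D sin 42° = 0.
The known terms sum to (182.6, -615.5) N, so -0.6428 T_C + 0.7431 T_D = -182.6 and 0.7660 T_C + 0.6691 T_D = 615.5.
Solving simultaneously: T_C = 579.9 N, T_D = 255.9 N.

T_C ≈ 580 N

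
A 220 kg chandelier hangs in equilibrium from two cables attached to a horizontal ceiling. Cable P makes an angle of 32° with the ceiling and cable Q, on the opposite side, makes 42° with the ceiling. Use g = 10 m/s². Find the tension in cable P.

Weight W = 220 × 10 = 2200 N acts straight down.
Horizontal: T_P cos 32° = T_Q cos 42°  →  T_Q = 1.141 T_P.
Vertical: T_P sin 32° + T_Q sin 42° = 2200.
Substituting the horizontal relation into the vertical equation gives 1.294 T_P = 2200, so T_P = 1701 N.

T_P ≈ 1700 N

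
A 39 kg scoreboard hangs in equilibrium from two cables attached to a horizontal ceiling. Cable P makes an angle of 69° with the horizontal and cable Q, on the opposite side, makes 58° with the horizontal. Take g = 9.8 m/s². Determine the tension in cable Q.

T_Q ≈ 172 N

Weight W = 39 × 9.8 = 382.2 N acts straight down.
Horizontal: T_P cos 69° = T_Q cos 58°  →  T_P = 1.479 T_Q.
Vertical: T_P sin 69° + T_Q sin 58° = 382.2.
Substituting the horizontal relation into the vertical equation gives 2.229 T_Q = 382.2, so T_Q = 171.5 N.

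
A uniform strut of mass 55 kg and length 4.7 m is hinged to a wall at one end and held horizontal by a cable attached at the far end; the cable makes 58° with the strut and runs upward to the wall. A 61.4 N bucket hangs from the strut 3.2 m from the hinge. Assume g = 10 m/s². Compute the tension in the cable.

Take torques about the hinge: T sin 58° · 4.7 = 55×10×2.35 + 61.4×3.2 = 1489 N·m.
So T = 1489 / (0.8480 × 4.7) = 373.57 N.

T ≈ 374 N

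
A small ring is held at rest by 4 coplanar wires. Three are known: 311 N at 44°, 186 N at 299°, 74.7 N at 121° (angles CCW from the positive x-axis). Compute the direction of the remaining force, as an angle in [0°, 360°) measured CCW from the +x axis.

θ ≈ 203°

Sum the known components: ΣF_x = 275.4 N, ΣF_y = 117.4 N.
For equilibrium the remaining force must supply (−ΣF_x, −ΣF_y) = (-275.4, -117.4) N.
Magnitude = √((-275.4)² + (-117.4)²) = 299.4 N; direction = atan2(-117.4, -275.4) = 203.1°.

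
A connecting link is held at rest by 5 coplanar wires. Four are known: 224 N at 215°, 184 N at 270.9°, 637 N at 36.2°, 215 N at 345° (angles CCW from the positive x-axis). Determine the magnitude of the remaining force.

F ≈ 541 N

Sum the known components: ΣF_x = 541.1 N, ΣF_y = 8.111 N.
For equilibrium the remaining force must supply (−ΣF_x, −ΣF_y) = (-541.1, -8.111) N.
Magnitude = √((-541.1)² + (-8.111)²) = 541.2 N; direction = atan2(-8.111, -541.1) = 180.9°.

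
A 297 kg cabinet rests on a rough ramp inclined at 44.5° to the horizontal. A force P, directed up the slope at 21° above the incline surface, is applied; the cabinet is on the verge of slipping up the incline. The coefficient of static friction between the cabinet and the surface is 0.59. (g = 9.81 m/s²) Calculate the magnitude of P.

P ≈ 2850 N

On the verge of sliding up the incline, friction equals μN and acts down the slope.
Perpendicular: N + P sin 21° = W cos 44.5° = 2078 N.
Along incline: P cos 21° = W sin 44.5° + μN  with W sin 44.5° = 2042 N.
Solving the pair for P and N: P = 2854 N, N = 1055 N (and f = μN = 622.6 N).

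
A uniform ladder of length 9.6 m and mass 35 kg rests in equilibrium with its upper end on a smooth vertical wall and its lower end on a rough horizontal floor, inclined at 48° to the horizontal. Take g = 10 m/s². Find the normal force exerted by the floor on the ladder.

ΣF_y = 0: N_floor = 35×10 = 350 N.

N_floor ≈ 350 N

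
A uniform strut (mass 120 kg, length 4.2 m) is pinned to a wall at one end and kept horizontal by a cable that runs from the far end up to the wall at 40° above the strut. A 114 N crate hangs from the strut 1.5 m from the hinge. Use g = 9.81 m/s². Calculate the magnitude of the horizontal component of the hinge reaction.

H_x ≈ 750 N

Take torques about the hinge: T sin 40° · 4.2 = 120×9.81×2.1 + 114×1.5 = 2643.1 N·m.
So T = 2643.1 / (0.6428 × 4.2) = 979.04 N.
ΣF_x = 0: H_x = T cos 40° = 749.99 N.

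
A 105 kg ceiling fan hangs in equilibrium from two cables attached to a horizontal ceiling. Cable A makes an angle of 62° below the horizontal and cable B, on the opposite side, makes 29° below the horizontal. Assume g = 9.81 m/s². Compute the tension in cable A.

T_A ≈ 901 N

Weight W = 105 × 9.81 = 1030 N acts straight down.
Horizontal: T_A cos 62° = T_B cos 29°  →  T_B = 0.5368 T_A.
Vertical: T_A sin 62° + T_B sin 29° = 1030.
Substituting the horizontal relation into the vertical equation gives 1.143 T_A = 1030, so T_A = 901 N.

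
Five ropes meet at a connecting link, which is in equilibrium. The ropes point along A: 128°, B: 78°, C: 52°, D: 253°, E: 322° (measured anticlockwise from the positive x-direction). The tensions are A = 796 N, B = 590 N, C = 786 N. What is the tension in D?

Resolve: ΣF_x = 796 cos 128° + 590 cos 78° + 786 cos 52° + T_D cos 253° + T_E cos 322° = 0.
        ΣF_y = 796 sin 128° + 590 sin 78° + 786 sin 52° + T_D sin 253° + T_E sin 322° = 0.
The known terms sum to (116.5, 1824) N, so -0.2924 T_D + 0.7880 T_E = -116.5 and -0.9563 T_D − 0.6157 T_E = -1824.
Solving simultaneously: T_D = 1616 N, T_E = 451.8 N.

T_D ≈ 1620 N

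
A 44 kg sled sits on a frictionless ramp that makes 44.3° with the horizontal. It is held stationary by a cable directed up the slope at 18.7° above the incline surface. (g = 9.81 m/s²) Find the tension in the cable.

Take axes along and perpendicular to the incline. Weight components: W sin 44.3° = 301.5 N down-slope, W cos 44.3° = 308.9 N into the surface.
Along incline: T cos 18.7° = W sin 44.3° → T = 318.3 N.
Perpendicular: N = W cos 44.3° − T sin 18.7° = 206.9 N.

T ≈ 318 N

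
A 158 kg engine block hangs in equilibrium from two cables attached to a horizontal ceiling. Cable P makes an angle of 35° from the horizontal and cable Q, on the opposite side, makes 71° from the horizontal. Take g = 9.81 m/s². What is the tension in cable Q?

T_Q ≈ 1320 N

Weight W = 158 × 9.81 = 1550 N acts straight down.
Horizontal: T_P cos 35° = T_Q cos 71°  →  T_P = 0.3974 T_Q.
Vertical: T_P sin 35° + T_Q sin 71° = 1550.
Substituting the horizontal relation into the vertical equation gives 1.173 T_Q = 1550, so T_Q = 1321 N.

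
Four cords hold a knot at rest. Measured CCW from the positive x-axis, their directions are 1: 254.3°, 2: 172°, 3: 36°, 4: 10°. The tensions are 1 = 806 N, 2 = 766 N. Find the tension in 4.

Resolve: ΣF_x = 806 cos 254.3° + 766 cos 172° + T_3 cos 36° + T_4 cos 10° = 0.
        ΣF_y = 806 sin 254.3° + 766 sin 172° + T_3 sin 36° + T_4 sin 10° = 0.
The known terms sum to (-976.6, -669.3) N, so 0.8090 T_3 + 0.9848 T_4 = 976.6 and 0.5878 T_3 + 0.1736 T_4 = 669.3.
Solving simultaneously: T_3 = 1117 N, T_4 = 74.29 N.

T_4 ≈ 74.3 N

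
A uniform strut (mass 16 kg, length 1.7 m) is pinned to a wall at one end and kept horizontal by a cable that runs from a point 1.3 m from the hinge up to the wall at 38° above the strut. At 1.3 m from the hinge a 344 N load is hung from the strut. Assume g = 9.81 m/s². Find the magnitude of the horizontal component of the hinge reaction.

Take torques about the hinge: T sin 38° · 1.3 = 16×9.81×0.85 + 344×1.3 = 580.62 N·m.
So T = 580.62 / (0.6157 × 1.3) = 725.44 N.
ΣF_x = 0: H_x = T cos 38° = 571.66 N.

H_x ≈ 572 N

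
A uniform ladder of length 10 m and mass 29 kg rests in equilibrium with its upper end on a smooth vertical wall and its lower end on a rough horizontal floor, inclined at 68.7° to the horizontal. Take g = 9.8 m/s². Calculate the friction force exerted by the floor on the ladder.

Torques about the foot: N_wall · 10 sin 68.7° = 29×9.8×5 cos 68.7° → N_wall = 55.402 N.
ΣF_x = 0: f_floor = N_wall = 55.402 N.

f ≈ 55.4 N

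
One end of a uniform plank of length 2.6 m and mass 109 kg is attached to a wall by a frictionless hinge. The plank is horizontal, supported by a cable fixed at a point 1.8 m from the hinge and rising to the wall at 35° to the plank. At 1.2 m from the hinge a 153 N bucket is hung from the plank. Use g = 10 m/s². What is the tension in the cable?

Take torques about the hinge: T sin 35° · 1.8 = 109×10×1.3 + 153×1.2 = 1600.6 N·m.
So T = 1600.6 / (0.5736 × 1.8) = 1550.3 N.

T ≈ 1550 N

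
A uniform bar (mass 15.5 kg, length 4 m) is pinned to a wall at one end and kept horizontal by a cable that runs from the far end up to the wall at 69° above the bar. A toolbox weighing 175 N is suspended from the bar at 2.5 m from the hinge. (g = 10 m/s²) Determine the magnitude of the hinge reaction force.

Take torques about the hinge: T sin 69° · 4 = 15.5×10×2 + 175×2.5 = 747.5 N·m.
So T = 747.5 / (0.9336 × 4) = 200.17 N.
ΣF_x = 0: H_x = T cos 69° = 71.735 N.
ΣF_y = 0: H_y = (15.5×10 + 175) − T sin 69° = 330 − 186.88 = 143.12 N.
|H| = √(H_x² + H_y²) = √((71.735)² + (143.12)²) = 160.1 N.

|H| ≈ 160 N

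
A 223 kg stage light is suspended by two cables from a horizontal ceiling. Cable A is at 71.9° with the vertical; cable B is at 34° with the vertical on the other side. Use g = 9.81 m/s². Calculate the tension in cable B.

T_B ≈ 2160 N

Angles from the horizontal: cable A is 90° − 71.9° = 18.1°, cable B is 90° − 34° = 56°.
Weight W = 223 × 9.81 = 2188 N acts straight down.
Horizontal: T_A cos 18.1° = T_B cos 56°  →  T_A = 0.5883 T_B.
Vertical: T_A sin 18.1° + T_B sin 56° = 2188.
Substituting the horizontal relation into the vertical equation gives 1.012 T_B = 2188, so T_B = 2162 N.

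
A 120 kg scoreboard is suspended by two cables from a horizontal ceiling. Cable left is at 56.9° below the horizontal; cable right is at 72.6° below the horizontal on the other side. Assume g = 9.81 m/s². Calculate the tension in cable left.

T_left ≈ 456 N

Weight W = 120 × 9.81 = 1177 N acts straight down.
Horizontal: T_left cos 56.9° = T_right cos 72.6°  →  T_right = 1.826 T_left.
Vertical: T_left sin 56.9° + T_right sin 72.6° = 1177.
Substituting the horizontal relation into the vertical equation gives 2.58 T_left = 1177, so T_left = 456.2 N.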